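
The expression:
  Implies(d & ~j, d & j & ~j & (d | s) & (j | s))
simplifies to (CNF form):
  j | ~d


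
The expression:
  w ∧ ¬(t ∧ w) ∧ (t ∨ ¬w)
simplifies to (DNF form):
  False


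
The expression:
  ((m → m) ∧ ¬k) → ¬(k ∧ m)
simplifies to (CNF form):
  True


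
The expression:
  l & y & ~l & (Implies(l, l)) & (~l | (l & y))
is never true.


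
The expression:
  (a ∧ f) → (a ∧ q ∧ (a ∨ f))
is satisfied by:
  {q: True, a: False, f: False}
  {q: False, a: False, f: False}
  {f: True, q: True, a: False}
  {f: True, q: False, a: False}
  {a: True, q: True, f: False}
  {a: True, q: False, f: False}
  {a: True, f: True, q: True}


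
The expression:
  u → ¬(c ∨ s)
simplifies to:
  (¬c ∧ ¬s) ∨ ¬u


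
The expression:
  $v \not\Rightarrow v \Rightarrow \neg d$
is always true.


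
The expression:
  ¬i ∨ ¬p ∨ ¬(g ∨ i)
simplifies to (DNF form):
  ¬i ∨ ¬p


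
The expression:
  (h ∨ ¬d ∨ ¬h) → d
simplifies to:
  d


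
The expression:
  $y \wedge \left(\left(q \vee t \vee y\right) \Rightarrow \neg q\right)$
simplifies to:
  $y \wedge \neg q$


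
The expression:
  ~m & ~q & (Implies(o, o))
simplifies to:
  ~m & ~q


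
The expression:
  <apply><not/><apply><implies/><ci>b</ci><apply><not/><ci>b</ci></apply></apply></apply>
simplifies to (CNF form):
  <ci>b</ci>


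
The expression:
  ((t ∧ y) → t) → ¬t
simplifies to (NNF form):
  ¬t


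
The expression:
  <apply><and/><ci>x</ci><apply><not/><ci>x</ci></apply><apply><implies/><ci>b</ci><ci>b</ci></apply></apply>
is never true.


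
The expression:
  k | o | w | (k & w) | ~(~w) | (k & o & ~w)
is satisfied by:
  {k: True, o: True, w: True}
  {k: True, o: True, w: False}
  {k: True, w: True, o: False}
  {k: True, w: False, o: False}
  {o: True, w: True, k: False}
  {o: True, w: False, k: False}
  {w: True, o: False, k: False}


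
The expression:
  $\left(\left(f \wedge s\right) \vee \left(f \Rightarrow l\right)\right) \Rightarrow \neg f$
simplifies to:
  $\left(\neg l \wedge \neg s\right) \vee \neg f$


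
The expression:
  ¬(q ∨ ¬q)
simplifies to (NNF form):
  False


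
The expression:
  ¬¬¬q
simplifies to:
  ¬q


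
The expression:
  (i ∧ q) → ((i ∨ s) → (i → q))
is always true.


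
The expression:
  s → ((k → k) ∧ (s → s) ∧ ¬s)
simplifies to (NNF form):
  ¬s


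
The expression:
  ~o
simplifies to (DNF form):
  ~o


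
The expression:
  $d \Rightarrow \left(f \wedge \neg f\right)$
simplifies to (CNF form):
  $\neg d$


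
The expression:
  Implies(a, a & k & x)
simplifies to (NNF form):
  ~a | (k & x)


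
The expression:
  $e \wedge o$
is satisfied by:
  {e: True, o: True}


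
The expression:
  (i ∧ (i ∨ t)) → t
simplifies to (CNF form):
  t ∨ ¬i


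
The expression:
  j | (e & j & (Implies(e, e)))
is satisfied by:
  {j: True}


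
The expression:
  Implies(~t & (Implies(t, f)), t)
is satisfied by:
  {t: True}


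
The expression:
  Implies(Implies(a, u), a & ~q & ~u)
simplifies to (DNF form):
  a & ~u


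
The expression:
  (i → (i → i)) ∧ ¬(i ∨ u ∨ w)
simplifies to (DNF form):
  ¬i ∧ ¬u ∧ ¬w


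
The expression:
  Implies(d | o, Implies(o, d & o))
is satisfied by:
  {d: True, o: False}
  {o: False, d: False}
  {o: True, d: True}


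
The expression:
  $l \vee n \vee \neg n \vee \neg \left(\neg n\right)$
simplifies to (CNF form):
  $\text{True}$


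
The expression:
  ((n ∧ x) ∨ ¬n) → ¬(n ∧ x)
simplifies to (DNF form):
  ¬n ∨ ¬x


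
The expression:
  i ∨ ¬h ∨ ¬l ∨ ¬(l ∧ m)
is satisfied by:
  {i: True, l: False, m: False, h: False}
  {i: False, l: False, m: False, h: False}
  {i: True, h: True, l: False, m: False}
  {h: True, i: False, l: False, m: False}
  {i: True, m: True, h: False, l: False}
  {m: True, h: False, l: False, i: False}
  {i: True, h: True, m: True, l: False}
  {h: True, m: True, i: False, l: False}
  {i: True, l: True, h: False, m: False}
  {l: True, h: False, m: False, i: False}
  {i: True, h: True, l: True, m: False}
  {h: True, l: True, i: False, m: False}
  {i: True, m: True, l: True, h: False}
  {m: True, l: True, h: False, i: False}
  {i: True, h: True, m: True, l: True}


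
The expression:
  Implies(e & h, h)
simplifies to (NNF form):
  True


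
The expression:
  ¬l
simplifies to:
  ¬l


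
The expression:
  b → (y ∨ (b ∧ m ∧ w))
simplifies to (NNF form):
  y ∨ (m ∧ w) ∨ ¬b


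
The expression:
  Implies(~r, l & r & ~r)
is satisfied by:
  {r: True}


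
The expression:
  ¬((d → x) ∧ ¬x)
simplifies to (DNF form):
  d ∨ x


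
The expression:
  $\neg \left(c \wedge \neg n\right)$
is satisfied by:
  {n: True, c: False}
  {c: False, n: False}
  {c: True, n: True}


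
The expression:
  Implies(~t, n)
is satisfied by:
  {n: True, t: True}
  {n: True, t: False}
  {t: True, n: False}


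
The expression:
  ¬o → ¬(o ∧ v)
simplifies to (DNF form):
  True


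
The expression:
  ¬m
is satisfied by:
  {m: False}


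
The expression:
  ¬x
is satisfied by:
  {x: False}


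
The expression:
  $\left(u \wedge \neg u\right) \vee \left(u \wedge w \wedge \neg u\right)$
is never true.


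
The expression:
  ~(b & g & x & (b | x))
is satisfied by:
  {g: False, x: False, b: False}
  {b: True, g: False, x: False}
  {x: True, g: False, b: False}
  {b: True, x: True, g: False}
  {g: True, b: False, x: False}
  {b: True, g: True, x: False}
  {x: True, g: True, b: False}


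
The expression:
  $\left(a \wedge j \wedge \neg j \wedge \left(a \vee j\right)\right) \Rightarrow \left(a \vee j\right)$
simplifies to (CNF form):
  $\text{True}$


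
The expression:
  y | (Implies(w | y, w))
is always true.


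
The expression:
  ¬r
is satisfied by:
  {r: False}


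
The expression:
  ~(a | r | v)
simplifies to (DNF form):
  ~a & ~r & ~v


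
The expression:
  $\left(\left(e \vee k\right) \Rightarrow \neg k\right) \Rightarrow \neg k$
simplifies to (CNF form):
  $\text{True}$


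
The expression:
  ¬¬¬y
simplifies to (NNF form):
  ¬y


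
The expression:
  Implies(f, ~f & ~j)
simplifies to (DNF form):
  ~f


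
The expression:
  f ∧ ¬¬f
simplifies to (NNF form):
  f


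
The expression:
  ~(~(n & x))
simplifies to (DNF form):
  n & x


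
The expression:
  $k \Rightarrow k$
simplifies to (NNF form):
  $\text{True}$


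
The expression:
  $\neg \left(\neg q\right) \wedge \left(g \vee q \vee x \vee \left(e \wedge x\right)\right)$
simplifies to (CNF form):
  $q$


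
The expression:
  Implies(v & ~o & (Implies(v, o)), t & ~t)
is always true.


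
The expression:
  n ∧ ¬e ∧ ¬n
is never true.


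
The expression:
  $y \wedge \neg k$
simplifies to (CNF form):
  $y \wedge \neg k$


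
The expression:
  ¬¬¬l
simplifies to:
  ¬l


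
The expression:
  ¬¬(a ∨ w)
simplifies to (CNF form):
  a ∨ w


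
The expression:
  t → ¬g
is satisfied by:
  {g: False, t: False}
  {t: True, g: False}
  {g: True, t: False}


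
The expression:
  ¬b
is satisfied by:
  {b: False}


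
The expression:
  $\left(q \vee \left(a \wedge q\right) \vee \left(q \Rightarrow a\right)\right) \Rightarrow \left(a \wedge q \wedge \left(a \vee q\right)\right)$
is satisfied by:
  {a: True, q: True}


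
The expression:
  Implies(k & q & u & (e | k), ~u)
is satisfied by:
  {u: False, k: False, q: False}
  {q: True, u: False, k: False}
  {k: True, u: False, q: False}
  {q: True, k: True, u: False}
  {u: True, q: False, k: False}
  {q: True, u: True, k: False}
  {k: True, u: True, q: False}


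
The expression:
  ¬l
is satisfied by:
  {l: False}


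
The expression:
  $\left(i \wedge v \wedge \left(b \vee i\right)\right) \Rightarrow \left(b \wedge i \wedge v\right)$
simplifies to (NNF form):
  $b \vee \neg i \vee \neg v$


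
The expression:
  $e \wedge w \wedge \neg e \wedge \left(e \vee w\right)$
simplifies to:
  $\text{False}$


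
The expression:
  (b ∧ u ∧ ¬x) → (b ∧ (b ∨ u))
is always true.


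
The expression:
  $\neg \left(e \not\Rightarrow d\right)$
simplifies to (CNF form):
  $d \vee \neg e$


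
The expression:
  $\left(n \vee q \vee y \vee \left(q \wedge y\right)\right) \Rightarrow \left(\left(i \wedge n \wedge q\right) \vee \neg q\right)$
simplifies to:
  $\left(i \wedge n\right) \vee \neg q$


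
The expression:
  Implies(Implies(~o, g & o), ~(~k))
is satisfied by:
  {k: True, o: False}
  {o: False, k: False}
  {o: True, k: True}


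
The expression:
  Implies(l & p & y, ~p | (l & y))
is always true.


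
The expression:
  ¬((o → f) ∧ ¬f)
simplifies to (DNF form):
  f ∨ o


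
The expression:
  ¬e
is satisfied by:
  {e: False}


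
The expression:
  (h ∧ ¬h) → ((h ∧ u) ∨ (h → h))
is always true.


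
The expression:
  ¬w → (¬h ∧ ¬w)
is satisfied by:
  {w: True, h: False}
  {h: False, w: False}
  {h: True, w: True}


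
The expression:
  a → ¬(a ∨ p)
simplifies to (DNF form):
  ¬a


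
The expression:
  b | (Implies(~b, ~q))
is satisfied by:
  {b: True, q: False}
  {q: False, b: False}
  {q: True, b: True}


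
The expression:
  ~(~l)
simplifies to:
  l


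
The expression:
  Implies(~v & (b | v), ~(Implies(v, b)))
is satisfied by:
  {v: True, b: False}
  {b: False, v: False}
  {b: True, v: True}


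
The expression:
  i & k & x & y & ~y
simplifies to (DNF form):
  False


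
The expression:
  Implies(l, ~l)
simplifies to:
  ~l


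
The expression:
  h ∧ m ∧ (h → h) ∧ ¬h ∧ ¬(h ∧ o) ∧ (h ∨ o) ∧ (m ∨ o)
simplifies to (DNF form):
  False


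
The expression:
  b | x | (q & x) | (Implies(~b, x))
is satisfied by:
  {b: True, x: True}
  {b: True, x: False}
  {x: True, b: False}


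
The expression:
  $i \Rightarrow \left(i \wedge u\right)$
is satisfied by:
  {u: True, i: False}
  {i: False, u: False}
  {i: True, u: True}


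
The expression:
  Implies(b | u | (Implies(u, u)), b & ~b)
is never true.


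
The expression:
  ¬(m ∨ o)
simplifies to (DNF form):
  ¬m ∧ ¬o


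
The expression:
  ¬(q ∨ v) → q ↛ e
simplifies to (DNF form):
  q ∨ v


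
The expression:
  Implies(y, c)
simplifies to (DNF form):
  c | ~y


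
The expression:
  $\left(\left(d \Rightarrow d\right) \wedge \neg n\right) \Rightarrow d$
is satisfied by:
  {n: True, d: True}
  {n: True, d: False}
  {d: True, n: False}


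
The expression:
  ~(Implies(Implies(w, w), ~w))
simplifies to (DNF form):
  w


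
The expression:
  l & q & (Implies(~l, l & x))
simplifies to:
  l & q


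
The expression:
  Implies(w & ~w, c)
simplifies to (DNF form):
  True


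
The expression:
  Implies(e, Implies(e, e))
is always true.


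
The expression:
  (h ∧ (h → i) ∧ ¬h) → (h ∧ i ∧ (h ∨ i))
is always true.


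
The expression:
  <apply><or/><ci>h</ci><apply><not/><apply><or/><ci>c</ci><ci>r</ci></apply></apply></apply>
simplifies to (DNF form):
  <apply><or/><ci>h</ci><apply><and/><apply><not/><ci>c</ci></apply><apply><not/><ci>r</ci></apply></apply></apply>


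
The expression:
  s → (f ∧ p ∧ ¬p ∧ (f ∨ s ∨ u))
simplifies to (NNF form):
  ¬s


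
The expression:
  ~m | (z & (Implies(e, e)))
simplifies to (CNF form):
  z | ~m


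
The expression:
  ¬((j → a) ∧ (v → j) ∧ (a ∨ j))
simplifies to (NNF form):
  (v ∧ ¬j) ∨ ¬a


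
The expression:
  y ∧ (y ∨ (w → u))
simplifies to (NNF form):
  y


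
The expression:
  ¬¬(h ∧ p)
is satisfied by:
  {h: True, p: True}


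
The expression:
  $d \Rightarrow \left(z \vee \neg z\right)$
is always true.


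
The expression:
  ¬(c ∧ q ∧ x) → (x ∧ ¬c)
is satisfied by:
  {x: True, q: True, c: False}
  {x: True, c: False, q: False}
  {x: True, q: True, c: True}


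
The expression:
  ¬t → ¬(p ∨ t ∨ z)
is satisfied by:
  {t: True, z: False, p: False}
  {t: True, p: True, z: False}
  {t: True, z: True, p: False}
  {t: True, p: True, z: True}
  {p: False, z: False, t: False}


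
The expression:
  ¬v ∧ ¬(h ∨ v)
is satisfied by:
  {v: False, h: False}


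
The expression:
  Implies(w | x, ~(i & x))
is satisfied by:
  {x: False, i: False}
  {i: True, x: False}
  {x: True, i: False}


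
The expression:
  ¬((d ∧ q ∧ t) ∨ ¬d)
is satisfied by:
  {d: True, t: False, q: False}
  {q: True, d: True, t: False}
  {t: True, d: True, q: False}


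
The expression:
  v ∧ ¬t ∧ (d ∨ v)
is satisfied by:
  {v: True, t: False}


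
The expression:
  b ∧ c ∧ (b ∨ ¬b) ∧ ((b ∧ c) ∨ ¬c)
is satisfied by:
  {c: True, b: True}


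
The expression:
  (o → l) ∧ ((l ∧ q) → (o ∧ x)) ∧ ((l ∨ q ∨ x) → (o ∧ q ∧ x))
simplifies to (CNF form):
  (l ∨ ¬x) ∧ (o ∨ ¬q) ∧ (q ∨ ¬l) ∧ (x ∨ ¬o)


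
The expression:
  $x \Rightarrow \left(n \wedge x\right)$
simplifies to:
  $n \vee \neg x$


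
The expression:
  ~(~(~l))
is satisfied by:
  {l: False}


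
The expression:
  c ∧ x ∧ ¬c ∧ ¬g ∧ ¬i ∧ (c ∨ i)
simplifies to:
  False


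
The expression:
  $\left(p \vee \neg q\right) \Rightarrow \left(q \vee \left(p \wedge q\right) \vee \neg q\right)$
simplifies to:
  $\text{True}$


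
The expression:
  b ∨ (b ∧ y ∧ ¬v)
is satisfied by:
  {b: True}


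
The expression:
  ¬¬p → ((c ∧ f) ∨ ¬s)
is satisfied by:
  {f: True, c: True, s: False, p: False}
  {f: True, c: False, s: False, p: False}
  {c: True, f: False, s: False, p: False}
  {f: False, c: False, s: False, p: False}
  {p: True, f: True, c: True, s: False}
  {p: True, f: True, c: False, s: False}
  {p: True, c: True, f: False, s: False}
  {p: True, c: False, f: False, s: False}
  {f: True, s: True, c: True, p: False}
  {f: True, s: True, c: False, p: False}
  {s: True, c: True, f: False, p: False}
  {s: True, f: False, c: False, p: False}
  {p: True, f: True, s: True, c: True}


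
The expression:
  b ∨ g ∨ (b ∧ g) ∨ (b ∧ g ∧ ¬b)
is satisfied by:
  {b: True, g: True}
  {b: True, g: False}
  {g: True, b: False}


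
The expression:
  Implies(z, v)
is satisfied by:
  {v: True, z: False}
  {z: False, v: False}
  {z: True, v: True}


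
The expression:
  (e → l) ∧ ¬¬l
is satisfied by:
  {l: True}


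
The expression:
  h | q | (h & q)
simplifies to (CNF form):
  h | q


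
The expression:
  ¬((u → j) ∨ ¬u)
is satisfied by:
  {u: True, j: False}


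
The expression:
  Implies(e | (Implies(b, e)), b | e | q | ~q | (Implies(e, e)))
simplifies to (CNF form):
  True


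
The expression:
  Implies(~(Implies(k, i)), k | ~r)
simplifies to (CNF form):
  True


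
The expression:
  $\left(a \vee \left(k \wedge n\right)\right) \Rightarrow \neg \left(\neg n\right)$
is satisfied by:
  {n: True, a: False}
  {a: False, n: False}
  {a: True, n: True}


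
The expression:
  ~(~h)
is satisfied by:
  {h: True}


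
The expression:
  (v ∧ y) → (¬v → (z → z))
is always true.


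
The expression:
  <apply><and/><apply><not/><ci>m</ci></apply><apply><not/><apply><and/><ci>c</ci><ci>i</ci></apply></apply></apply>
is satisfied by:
  {c: False, m: False, i: False}
  {i: True, c: False, m: False}
  {c: True, i: False, m: False}


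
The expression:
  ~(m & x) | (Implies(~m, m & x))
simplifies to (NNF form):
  True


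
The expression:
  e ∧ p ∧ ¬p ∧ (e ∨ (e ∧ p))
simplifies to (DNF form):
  False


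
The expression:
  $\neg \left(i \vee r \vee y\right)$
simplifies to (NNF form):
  $\neg i \wedge \neg r \wedge \neg y$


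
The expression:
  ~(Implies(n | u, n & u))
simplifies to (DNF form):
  (n & ~u) | (u & ~n)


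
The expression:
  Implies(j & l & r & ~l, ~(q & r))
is always true.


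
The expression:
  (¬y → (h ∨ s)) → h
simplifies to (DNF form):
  h ∨ (¬s ∧ ¬y)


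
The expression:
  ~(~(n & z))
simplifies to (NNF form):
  n & z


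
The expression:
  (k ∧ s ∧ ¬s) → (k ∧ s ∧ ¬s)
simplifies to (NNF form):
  True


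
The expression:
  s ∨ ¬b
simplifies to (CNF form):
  s ∨ ¬b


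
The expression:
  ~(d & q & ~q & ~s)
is always true.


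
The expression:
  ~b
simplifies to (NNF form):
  ~b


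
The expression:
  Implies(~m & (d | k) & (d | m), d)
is always true.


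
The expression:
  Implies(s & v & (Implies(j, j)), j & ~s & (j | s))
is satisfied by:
  {s: False, v: False}
  {v: True, s: False}
  {s: True, v: False}


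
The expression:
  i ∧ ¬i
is never true.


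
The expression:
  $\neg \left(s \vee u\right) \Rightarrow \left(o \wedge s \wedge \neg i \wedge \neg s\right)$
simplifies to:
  $s \vee u$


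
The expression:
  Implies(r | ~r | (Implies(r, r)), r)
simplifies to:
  r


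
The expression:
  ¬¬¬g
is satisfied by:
  {g: False}


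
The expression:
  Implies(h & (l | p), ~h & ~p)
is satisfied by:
  {p: False, h: False, l: False}
  {l: True, p: False, h: False}
  {p: True, l: False, h: False}
  {l: True, p: True, h: False}
  {h: True, l: False, p: False}


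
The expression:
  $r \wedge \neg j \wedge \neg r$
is never true.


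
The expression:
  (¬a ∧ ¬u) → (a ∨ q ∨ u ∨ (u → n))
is always true.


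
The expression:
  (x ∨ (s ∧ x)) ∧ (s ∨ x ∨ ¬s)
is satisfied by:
  {x: True}


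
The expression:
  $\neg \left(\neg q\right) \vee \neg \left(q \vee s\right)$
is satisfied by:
  {q: True, s: False}
  {s: False, q: False}
  {s: True, q: True}


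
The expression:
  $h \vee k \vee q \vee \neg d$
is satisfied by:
  {k: True, q: True, h: True, d: False}
  {k: True, q: True, h: False, d: False}
  {k: True, h: True, q: False, d: False}
  {k: True, h: False, q: False, d: False}
  {q: True, h: True, k: False, d: False}
  {q: True, k: False, h: False, d: False}
  {q: False, h: True, k: False, d: False}
  {q: False, k: False, h: False, d: False}
  {k: True, d: True, q: True, h: True}
  {k: True, d: True, q: True, h: False}
  {k: True, d: True, h: True, q: False}
  {k: True, d: True, h: False, q: False}
  {d: True, q: True, h: True, k: False}
  {d: True, q: True, h: False, k: False}
  {d: True, h: True, q: False, k: False}


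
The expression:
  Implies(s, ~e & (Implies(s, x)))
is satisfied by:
  {x: True, s: False, e: False}
  {x: False, s: False, e: False}
  {e: True, x: True, s: False}
  {e: True, x: False, s: False}
  {s: True, x: True, e: False}


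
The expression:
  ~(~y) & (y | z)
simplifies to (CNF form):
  y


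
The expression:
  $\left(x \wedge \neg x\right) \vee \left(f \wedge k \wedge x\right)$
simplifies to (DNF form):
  $f \wedge k \wedge x$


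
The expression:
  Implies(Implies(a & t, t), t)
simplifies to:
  t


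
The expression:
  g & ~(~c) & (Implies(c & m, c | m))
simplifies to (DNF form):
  c & g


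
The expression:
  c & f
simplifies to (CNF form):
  c & f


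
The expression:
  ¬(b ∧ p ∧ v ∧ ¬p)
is always true.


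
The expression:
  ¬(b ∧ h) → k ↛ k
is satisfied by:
  {h: True, b: True}


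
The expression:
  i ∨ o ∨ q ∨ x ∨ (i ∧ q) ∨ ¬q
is always true.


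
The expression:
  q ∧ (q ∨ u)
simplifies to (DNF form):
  q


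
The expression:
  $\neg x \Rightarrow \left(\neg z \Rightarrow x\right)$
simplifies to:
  $x \vee z$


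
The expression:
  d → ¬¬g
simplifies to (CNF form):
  g ∨ ¬d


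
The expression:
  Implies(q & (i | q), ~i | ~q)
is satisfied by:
  {q: False, i: False}
  {i: True, q: False}
  {q: True, i: False}


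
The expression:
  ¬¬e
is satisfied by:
  {e: True}


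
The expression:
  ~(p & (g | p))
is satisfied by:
  {p: False}


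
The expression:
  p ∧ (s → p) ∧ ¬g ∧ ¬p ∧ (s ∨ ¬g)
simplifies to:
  False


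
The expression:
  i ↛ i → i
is always true.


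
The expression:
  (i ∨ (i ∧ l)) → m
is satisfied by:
  {m: True, i: False}
  {i: False, m: False}
  {i: True, m: True}


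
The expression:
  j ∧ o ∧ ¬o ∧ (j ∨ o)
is never true.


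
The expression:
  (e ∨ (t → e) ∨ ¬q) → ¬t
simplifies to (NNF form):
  (q ∧ ¬e) ∨ ¬t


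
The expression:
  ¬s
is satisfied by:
  {s: False}


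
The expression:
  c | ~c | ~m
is always true.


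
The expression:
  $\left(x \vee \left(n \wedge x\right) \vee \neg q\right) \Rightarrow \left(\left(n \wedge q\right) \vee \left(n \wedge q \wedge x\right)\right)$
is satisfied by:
  {n: True, q: True, x: False}
  {q: True, x: False, n: False}
  {n: True, x: True, q: True}


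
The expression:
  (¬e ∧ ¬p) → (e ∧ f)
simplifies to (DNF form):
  e ∨ p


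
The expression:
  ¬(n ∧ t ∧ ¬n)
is always true.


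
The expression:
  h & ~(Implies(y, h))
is never true.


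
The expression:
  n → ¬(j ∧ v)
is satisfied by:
  {v: False, n: False, j: False}
  {j: True, v: False, n: False}
  {n: True, v: False, j: False}
  {j: True, n: True, v: False}
  {v: True, j: False, n: False}
  {j: True, v: True, n: False}
  {n: True, v: True, j: False}


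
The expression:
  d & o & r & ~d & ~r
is never true.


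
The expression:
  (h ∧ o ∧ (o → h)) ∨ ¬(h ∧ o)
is always true.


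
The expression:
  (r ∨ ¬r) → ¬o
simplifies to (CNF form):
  ¬o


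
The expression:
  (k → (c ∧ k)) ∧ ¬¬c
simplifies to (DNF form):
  c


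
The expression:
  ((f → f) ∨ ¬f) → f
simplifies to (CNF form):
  f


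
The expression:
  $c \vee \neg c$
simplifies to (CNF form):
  $\text{True}$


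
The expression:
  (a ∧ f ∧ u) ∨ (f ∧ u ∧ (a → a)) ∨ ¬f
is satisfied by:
  {u: True, f: False}
  {f: False, u: False}
  {f: True, u: True}


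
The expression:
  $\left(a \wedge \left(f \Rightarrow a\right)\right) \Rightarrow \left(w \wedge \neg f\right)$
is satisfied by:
  {w: True, f: False, a: False}
  {f: False, a: False, w: False}
  {w: True, f: True, a: False}
  {f: True, w: False, a: False}
  {a: True, w: True, f: False}


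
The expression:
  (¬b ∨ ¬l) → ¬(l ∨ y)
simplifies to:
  (b ∧ l) ∨ (¬l ∧ ¬y)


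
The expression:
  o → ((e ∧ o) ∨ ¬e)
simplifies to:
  True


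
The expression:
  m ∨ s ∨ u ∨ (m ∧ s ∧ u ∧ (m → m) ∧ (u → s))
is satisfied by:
  {u: True, m: True, s: True}
  {u: True, m: True, s: False}
  {u: True, s: True, m: False}
  {u: True, s: False, m: False}
  {m: True, s: True, u: False}
  {m: True, s: False, u: False}
  {s: True, m: False, u: False}


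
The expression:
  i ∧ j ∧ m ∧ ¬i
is never true.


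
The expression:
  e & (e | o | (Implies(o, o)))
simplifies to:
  e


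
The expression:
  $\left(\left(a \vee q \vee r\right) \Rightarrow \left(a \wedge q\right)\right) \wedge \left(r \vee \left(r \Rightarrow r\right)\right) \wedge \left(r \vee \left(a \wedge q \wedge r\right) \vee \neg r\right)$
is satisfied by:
  {a: True, q: True, r: False}
  {r: True, a: True, q: True}
  {r: False, q: False, a: False}


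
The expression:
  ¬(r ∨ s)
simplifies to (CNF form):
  ¬r ∧ ¬s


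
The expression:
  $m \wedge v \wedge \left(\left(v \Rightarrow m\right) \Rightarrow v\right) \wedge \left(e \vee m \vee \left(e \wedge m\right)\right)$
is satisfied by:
  {m: True, v: True}


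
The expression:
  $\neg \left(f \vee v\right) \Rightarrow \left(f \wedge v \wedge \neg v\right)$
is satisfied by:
  {v: True, f: True}
  {v: True, f: False}
  {f: True, v: False}


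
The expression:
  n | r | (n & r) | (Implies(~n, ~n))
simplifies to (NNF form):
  True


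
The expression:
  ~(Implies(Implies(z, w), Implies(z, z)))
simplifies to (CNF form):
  False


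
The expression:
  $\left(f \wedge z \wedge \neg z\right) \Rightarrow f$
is always true.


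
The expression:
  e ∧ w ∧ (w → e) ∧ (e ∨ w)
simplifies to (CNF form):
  e ∧ w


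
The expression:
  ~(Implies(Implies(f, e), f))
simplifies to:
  ~f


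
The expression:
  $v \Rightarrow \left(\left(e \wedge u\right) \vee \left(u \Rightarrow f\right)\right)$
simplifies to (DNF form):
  $e \vee f \vee \neg u \vee \neg v$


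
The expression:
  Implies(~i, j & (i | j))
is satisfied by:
  {i: True, j: True}
  {i: True, j: False}
  {j: True, i: False}


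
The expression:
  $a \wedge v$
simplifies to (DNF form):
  $a \wedge v$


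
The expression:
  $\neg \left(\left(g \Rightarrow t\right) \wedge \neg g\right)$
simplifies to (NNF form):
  $g$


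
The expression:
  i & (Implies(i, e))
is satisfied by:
  {i: True, e: True}


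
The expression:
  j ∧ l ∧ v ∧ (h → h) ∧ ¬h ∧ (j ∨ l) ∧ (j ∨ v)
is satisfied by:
  {v: True, j: True, l: True, h: False}


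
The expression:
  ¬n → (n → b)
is always true.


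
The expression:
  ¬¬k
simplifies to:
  k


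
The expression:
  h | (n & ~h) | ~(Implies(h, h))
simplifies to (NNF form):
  h | n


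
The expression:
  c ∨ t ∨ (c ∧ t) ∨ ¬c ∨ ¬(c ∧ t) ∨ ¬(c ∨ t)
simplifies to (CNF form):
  True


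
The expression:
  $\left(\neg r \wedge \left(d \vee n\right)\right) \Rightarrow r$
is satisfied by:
  {r: True, n: False, d: False}
  {r: True, d: True, n: False}
  {r: True, n: True, d: False}
  {r: True, d: True, n: True}
  {d: False, n: False, r: False}


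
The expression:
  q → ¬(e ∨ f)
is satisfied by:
  {e: False, q: False, f: False}
  {f: True, e: False, q: False}
  {e: True, f: False, q: False}
  {f: True, e: True, q: False}
  {q: True, f: False, e: False}


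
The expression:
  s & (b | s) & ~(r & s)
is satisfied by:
  {s: True, r: False}


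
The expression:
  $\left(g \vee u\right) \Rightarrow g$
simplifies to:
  $g \vee \neg u$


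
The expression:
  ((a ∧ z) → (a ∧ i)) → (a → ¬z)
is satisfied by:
  {z: False, a: False, i: False}
  {i: True, z: False, a: False}
  {a: True, z: False, i: False}
  {i: True, a: True, z: False}
  {z: True, i: False, a: False}
  {i: True, z: True, a: False}
  {a: True, z: True, i: False}


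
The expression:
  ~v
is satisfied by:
  {v: False}


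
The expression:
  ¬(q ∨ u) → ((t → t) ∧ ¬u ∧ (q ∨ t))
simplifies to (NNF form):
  q ∨ t ∨ u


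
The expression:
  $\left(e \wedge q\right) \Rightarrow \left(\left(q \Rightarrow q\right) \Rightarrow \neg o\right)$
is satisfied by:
  {o: False, e: False, q: False}
  {q: True, o: False, e: False}
  {e: True, o: False, q: False}
  {q: True, e: True, o: False}
  {o: True, q: False, e: False}
  {q: True, o: True, e: False}
  {e: True, o: True, q: False}


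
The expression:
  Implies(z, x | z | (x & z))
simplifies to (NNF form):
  True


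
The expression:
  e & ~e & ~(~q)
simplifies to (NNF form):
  False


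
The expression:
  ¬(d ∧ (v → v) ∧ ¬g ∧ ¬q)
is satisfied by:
  {q: True, g: True, d: False}
  {q: True, g: False, d: False}
  {g: True, q: False, d: False}
  {q: False, g: False, d: False}
  {d: True, q: True, g: True}
  {d: True, q: True, g: False}
  {d: True, g: True, q: False}


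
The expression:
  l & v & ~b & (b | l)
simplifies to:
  l & v & ~b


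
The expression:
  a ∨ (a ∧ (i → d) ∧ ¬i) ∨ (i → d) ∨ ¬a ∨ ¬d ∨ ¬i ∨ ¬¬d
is always true.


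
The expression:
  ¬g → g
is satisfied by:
  {g: True}


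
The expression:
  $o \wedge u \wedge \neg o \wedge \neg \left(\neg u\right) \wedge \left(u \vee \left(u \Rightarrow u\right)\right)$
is never true.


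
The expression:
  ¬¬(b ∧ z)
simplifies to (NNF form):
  b ∧ z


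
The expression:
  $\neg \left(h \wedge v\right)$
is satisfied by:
  {h: False, v: False}
  {v: True, h: False}
  {h: True, v: False}


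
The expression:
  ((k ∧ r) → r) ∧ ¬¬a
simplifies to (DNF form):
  a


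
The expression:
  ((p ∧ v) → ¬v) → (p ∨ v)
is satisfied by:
  {v: True, p: True}
  {v: True, p: False}
  {p: True, v: False}


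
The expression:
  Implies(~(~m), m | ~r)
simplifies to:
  True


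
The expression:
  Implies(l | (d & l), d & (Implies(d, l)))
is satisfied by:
  {d: True, l: False}
  {l: False, d: False}
  {l: True, d: True}


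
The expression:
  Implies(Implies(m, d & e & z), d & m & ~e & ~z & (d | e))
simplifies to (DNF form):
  (m & ~d) | (m & ~e) | (m & ~z)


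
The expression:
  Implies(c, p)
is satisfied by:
  {p: True, c: False}
  {c: False, p: False}
  {c: True, p: True}


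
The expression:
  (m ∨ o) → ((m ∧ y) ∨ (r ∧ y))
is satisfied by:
  {r: True, y: True, o: False, m: False}
  {y: True, o: False, m: False, r: False}
  {r: True, y: True, m: True, o: False}
  {y: True, m: True, o: False, r: False}
  {y: True, r: True, o: True, m: False}
  {r: True, y: True, m: True, o: True}
  {y: True, m: True, o: True, r: False}
  {r: True, o: False, m: False, y: False}
  {r: False, o: False, m: False, y: False}


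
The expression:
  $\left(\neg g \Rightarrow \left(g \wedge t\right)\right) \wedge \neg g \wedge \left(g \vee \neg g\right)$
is never true.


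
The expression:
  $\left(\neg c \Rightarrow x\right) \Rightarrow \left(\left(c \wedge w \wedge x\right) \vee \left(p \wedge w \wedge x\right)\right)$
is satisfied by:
  {w: True, p: True, x: False, c: False}
  {w: True, p: False, x: False, c: False}
  {p: True, c: False, w: False, x: False}
  {c: False, p: False, w: False, x: False}
  {x: True, w: True, p: True, c: False}
  {x: True, c: True, w: True, p: True}
  {x: True, c: True, w: True, p: False}


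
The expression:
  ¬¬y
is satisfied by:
  {y: True}


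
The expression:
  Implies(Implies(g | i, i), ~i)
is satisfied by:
  {i: False}


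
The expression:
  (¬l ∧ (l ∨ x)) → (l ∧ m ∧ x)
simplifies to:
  l ∨ ¬x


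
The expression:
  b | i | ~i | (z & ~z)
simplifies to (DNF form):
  True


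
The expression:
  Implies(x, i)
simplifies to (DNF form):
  i | ~x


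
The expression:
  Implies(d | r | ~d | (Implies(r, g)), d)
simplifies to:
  d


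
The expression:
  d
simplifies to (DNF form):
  d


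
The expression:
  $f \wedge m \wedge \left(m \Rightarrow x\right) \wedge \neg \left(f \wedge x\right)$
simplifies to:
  $\text{False}$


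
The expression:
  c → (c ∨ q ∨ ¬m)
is always true.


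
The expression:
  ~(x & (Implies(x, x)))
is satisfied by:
  {x: False}


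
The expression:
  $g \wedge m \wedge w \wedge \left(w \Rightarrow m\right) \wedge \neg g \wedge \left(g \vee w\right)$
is never true.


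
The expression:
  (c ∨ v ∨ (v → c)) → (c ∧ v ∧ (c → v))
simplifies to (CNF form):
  c ∧ v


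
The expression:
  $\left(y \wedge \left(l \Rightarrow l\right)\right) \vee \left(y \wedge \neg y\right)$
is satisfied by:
  {y: True}


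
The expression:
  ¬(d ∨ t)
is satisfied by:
  {d: False, t: False}


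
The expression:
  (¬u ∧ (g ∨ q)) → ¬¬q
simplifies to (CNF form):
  q ∨ u ∨ ¬g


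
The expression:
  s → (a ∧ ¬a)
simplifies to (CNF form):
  ¬s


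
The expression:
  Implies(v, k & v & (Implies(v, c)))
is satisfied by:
  {c: True, k: True, v: False}
  {c: True, k: False, v: False}
  {k: True, c: False, v: False}
  {c: False, k: False, v: False}
  {c: True, v: True, k: True}


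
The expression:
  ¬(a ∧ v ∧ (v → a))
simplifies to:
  ¬a ∨ ¬v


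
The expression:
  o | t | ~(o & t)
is always true.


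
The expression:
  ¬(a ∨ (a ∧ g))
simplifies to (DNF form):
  ¬a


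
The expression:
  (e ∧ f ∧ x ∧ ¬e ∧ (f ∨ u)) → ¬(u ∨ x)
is always true.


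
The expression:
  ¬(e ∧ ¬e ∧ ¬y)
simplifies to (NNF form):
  True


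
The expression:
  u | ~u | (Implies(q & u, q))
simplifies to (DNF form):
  True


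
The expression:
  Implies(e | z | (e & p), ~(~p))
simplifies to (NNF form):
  p | (~e & ~z)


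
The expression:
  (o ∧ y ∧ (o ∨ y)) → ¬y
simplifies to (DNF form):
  ¬o ∨ ¬y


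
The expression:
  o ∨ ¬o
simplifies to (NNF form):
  True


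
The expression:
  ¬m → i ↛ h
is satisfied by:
  {i: True, m: True, h: False}
  {m: True, h: False, i: False}
  {i: True, m: True, h: True}
  {m: True, h: True, i: False}
  {i: True, h: False, m: False}


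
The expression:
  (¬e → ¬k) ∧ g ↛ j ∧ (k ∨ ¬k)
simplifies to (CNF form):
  g ∧ ¬j ∧ (e ∨ ¬k)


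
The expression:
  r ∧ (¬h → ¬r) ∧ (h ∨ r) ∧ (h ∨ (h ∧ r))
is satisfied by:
  {r: True, h: True}


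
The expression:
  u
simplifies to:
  u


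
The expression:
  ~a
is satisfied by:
  {a: False}


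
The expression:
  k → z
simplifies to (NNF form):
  z ∨ ¬k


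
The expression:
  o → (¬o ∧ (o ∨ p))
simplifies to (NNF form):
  ¬o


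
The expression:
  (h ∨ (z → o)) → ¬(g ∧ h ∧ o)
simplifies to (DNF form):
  ¬g ∨ ¬h ∨ ¬o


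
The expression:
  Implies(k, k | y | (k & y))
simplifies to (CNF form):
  True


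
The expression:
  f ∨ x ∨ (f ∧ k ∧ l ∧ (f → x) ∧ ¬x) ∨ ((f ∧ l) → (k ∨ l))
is always true.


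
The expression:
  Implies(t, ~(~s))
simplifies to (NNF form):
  s | ~t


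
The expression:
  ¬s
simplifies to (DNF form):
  ¬s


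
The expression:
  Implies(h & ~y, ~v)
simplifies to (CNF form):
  y | ~h | ~v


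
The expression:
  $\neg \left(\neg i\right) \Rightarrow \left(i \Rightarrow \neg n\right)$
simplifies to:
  $\neg i \vee \neg n$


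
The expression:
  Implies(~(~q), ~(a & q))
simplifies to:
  ~a | ~q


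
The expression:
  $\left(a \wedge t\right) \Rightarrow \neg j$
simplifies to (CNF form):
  $\neg a \vee \neg j \vee \neg t$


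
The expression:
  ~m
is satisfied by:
  {m: False}


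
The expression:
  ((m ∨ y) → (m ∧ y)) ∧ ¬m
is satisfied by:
  {y: False, m: False}


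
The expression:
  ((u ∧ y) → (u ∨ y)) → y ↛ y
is never true.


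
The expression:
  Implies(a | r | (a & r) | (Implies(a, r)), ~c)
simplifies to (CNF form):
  ~c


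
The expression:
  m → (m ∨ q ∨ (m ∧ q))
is always true.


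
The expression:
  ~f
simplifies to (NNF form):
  ~f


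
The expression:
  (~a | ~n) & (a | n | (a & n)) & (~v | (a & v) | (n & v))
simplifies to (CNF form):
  (a | n) & (a | ~a) & (n | ~n) & (~a | ~n)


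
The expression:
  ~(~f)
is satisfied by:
  {f: True}


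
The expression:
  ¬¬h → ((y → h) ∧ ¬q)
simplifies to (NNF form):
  ¬h ∨ ¬q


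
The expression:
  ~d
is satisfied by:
  {d: False}


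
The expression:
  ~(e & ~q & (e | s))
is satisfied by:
  {q: True, e: False}
  {e: False, q: False}
  {e: True, q: True}


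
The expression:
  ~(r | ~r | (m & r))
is never true.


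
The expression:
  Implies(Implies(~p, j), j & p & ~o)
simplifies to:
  (j | ~p) & (p | ~j) & (~o | ~p)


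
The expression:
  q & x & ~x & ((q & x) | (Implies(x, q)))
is never true.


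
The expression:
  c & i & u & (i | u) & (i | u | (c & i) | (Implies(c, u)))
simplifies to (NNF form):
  c & i & u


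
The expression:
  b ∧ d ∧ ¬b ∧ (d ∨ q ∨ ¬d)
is never true.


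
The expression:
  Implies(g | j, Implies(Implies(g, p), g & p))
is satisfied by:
  {g: True, j: False}
  {j: False, g: False}
  {j: True, g: True}


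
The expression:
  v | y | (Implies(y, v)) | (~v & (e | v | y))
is always true.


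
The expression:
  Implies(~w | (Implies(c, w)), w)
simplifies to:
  w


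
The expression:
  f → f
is always true.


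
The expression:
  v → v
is always true.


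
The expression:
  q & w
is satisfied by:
  {w: True, q: True}


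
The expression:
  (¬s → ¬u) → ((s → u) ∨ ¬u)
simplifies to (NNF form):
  True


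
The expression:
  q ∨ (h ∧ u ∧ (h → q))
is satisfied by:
  {q: True}


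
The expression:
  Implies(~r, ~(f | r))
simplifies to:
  r | ~f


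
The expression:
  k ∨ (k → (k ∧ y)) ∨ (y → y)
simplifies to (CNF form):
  True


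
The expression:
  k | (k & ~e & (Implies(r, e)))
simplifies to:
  k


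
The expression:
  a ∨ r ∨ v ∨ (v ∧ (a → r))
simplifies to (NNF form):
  a ∨ r ∨ v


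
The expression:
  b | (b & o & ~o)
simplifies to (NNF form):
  b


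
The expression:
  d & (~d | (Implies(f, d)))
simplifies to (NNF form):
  d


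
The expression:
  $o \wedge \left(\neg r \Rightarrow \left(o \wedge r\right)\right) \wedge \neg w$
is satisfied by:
  {r: True, o: True, w: False}


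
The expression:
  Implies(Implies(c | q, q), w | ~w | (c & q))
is always true.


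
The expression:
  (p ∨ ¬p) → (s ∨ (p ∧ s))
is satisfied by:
  {s: True}


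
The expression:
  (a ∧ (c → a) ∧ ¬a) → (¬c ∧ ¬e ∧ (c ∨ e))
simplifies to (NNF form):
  True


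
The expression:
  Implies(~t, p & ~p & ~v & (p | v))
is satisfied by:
  {t: True}


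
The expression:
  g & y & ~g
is never true.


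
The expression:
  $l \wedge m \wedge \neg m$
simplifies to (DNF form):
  $\text{False}$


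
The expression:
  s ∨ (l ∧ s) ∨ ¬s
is always true.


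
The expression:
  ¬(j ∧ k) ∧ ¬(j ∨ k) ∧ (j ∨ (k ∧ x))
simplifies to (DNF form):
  False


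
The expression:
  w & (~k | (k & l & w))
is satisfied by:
  {l: True, w: True, k: False}
  {w: True, k: False, l: False}
  {l: True, k: True, w: True}


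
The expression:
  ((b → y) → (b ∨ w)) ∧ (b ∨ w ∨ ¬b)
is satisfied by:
  {b: True, w: True}
  {b: True, w: False}
  {w: True, b: False}


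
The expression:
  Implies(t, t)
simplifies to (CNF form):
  True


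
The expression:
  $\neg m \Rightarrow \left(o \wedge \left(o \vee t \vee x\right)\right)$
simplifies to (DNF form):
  $m \vee o$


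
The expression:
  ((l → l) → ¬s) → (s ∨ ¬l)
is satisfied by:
  {s: True, l: False}
  {l: False, s: False}
  {l: True, s: True}


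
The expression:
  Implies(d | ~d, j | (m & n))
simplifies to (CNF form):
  (j | m) & (j | n)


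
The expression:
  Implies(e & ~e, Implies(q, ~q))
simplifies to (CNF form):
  True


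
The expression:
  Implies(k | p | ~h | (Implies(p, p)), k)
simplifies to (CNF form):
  k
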